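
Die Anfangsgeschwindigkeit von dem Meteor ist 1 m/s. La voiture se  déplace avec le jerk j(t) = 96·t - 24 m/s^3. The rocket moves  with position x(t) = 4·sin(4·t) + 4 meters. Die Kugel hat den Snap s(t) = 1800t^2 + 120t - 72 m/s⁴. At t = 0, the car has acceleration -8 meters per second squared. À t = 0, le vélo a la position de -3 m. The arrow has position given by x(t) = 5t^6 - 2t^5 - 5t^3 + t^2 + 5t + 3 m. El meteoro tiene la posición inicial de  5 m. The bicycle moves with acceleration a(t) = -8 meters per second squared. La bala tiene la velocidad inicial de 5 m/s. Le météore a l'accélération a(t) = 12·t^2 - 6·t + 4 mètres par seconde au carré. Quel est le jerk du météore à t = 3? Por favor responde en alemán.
Ausgehend von der Beschleunigung a(t) = 12·t^2 - 6·t + 4, nehmen wir 1 Ableitung. Durch Ableiten von der Beschleunigung erhalten wir den Ruck: j(t) = 24·t - 6. Mit j(t) = 24·t - 6 und Einsetzen von t = 3, finden wir j = 66.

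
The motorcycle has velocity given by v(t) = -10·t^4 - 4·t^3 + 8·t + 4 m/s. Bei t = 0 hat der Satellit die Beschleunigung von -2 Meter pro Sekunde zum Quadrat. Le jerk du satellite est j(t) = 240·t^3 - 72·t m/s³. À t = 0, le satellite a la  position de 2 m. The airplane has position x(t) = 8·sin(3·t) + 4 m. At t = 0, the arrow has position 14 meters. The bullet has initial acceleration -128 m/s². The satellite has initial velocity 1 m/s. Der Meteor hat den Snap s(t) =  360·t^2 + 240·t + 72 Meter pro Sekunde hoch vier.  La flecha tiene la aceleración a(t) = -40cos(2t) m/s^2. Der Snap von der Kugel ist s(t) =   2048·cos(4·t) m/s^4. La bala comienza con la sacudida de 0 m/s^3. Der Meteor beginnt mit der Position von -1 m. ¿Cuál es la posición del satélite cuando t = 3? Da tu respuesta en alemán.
Ausgehend von dem Ruck j(t) = 240·t^3 - 72·t, nehmen wir 3 Integrale. Das Integral von dem Ruck ist die Beschleunigung. Mit a(0) = -2 erhalten wir a(t) = 60·t^4 - 36·t^2 - 2. Die Stammfunktion von der Beschleunigung ist die Geschwindigkeit. Mit v(0) = 1 erhalten wir v(t) = 12·t^5 - 12·t^3 - 2·t + 1. Mit ∫v(t)dt und Anwendung von x(0) = 2, finden wir x(t) = 2·t^6 - 3·t^4 - t^2 + t + 2. Wir haben die Position x(t) = 2·t^6 - 3·t^4 - t^2 + t + 2. Durch Einsetzen von t = 3: x(3) = 1211.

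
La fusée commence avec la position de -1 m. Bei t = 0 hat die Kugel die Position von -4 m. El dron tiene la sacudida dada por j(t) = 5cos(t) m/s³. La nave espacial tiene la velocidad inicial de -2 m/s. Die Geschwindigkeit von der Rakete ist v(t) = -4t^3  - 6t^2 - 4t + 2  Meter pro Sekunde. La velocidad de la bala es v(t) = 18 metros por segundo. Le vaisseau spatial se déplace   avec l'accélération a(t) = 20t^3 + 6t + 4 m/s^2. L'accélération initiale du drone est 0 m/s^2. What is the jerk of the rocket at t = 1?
To solve this, we need to take 2 derivatives of our velocity equation v(t) = -4·t^3 - 6·t^2 - 4·t + 2. Taking d/dt of v(t), we find a(t) = -12·t^2 - 12·t - 4. Taking d/dt of a(t), we find j(t) = -24·t - 12. Using j(t) = -24·t - 12 and substituting t = 1, we find j = -36.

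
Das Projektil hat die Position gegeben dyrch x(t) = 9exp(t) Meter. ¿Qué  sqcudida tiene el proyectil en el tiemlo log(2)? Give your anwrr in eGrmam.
Ausgehend von der Position x(t) = 9·exp(t), nehmen wir 3 Ableitungen. Durch Ableiten von der Position erhalten wir die Geschwindigkeit: v(t) = 9·exp(t). Die Ableitung von der Geschwindigkeit ergibt die Beschleunigung: a(t) = 9·exp(t). Durch Ableiten von der Beschleunigung erhalten wir den Ruck: j(t) = 9·exp(t). Mit j(t) = 9·exp(t) und Einsetzen von t = log(2), finden wir j = 18.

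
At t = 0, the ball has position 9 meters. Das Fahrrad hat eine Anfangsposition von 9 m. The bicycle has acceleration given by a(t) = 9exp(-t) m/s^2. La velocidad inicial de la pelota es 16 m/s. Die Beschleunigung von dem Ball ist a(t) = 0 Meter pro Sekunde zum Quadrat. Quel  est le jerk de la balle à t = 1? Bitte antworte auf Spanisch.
Partiendo de la aceleración a(t) = 0, tomamos 1 derivada. Derivando la aceleración, obtenemos la sacudida: j(t) = 0. Usando j(t) = 0 y sustituyendo t = 1, encontramos j = 0.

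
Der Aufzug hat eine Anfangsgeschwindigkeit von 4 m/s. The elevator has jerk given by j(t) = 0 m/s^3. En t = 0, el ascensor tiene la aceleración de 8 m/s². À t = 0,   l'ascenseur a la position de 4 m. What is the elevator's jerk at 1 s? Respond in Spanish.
De la ecuación de la sacudida j(t) = 0, sustituimos t = 1 para obtener j = 0.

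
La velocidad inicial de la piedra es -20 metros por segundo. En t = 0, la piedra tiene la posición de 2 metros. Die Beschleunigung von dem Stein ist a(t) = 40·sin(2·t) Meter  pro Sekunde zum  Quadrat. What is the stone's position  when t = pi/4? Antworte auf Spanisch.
Partiendo de la aceleración a(t) = 40·sin(2·t), tomamos 2 integrales. Integrando la aceleración y usando la condición inicial v(0) = -20, obtenemos v(t) = -20·cos(2·t). La integral de la velocidad, con x(0) = 2, da la posición: x(t) = 2 - 10·sin(2·t). De la ecuación de la posición x(t) = 2 - 10·sin(2·t), sustituimos t = pi/4 para obtener x = -8.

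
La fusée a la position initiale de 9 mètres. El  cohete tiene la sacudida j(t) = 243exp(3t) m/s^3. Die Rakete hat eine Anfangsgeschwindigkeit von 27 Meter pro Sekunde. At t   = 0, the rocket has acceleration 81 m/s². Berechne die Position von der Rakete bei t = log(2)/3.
Wir müssen die Stammfunktion unserer Gleichung für den Ruck j(t) = 243·exp(3·t) 3-mal finden. Die Stammfunktion von dem Ruck, mit a(0) = 81, ergibt die Beschleunigung: a(t) = 81·exp(3·t). Die Stammfunktion von der Beschleunigung ist die Geschwindigkeit. Mit v(0) = 27 erhalten wir v(t) = 27·exp(3·t). Das Integral von der Geschwindigkeit, mit x(0) = 9, ergibt die Position: x(t) = 9·exp(3·t). Wir haben die Position x(t) = 9·exp(3·t). Durch Einsetzen von t = log(2)/3: x(log(2)/3) = 18.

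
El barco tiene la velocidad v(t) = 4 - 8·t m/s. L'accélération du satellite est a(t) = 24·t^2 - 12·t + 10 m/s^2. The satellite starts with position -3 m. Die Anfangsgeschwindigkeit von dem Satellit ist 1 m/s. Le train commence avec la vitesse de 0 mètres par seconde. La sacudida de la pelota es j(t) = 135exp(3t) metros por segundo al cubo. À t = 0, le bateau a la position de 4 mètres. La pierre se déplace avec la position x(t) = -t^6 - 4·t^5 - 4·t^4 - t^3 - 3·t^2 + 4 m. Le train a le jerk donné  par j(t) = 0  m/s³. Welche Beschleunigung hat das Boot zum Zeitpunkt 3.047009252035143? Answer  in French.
Nous devons dériver notre équation de la vitesse v(t) = 4 - 8·t 1 fois. En prenant d/dt de v(t), nous trouvons a(t) = -8. De l'équation de l'accélération a(t) = -8, nous substituons t = 3.047009252035143 pour obtenir a = -8.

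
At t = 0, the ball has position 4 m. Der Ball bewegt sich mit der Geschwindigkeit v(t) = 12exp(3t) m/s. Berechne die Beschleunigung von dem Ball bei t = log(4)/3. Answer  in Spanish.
Partiendo de la velocidad v(t) = 12·exp(3·t), tomamos 1 derivada. Derivando la velocidad, obtenemos la aceleración: a(t) = 36·exp(3·t). Usando a(t) = 36·exp(3·t) y sustituyendo t = log(4)/3, encontramos a = 144.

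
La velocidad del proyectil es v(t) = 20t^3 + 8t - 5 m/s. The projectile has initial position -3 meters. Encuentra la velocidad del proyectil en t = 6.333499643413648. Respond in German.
Aus der Gleichung für die Geschwindigkeit v(t) = 20·t^3 + 8·t - 5, setzen wir t = 6.333499643413648 ein und erhalten v = 5126.80900132520.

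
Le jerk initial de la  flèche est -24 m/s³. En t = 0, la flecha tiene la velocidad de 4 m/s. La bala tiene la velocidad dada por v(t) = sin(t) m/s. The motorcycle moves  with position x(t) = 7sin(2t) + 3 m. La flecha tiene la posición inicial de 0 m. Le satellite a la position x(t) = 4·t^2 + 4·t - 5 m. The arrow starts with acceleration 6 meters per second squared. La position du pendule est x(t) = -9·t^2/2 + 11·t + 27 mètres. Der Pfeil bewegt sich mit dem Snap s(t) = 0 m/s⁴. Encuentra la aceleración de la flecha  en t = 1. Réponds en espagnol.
Partiendo del snap s(t) = 0, tomamos 2 antiderivadas. La integral del snap es la sacudida. Usando j(0) = -24, obtenemos j(t) = -24. Integrando la sacudida y usando la condición inicial a(0) = 6, obtenemos a(t) = 6 - 24·t. Tenemos la aceleración a(t) = 6 - 24·t. Sustituyendo t = 1: a(1) = -18.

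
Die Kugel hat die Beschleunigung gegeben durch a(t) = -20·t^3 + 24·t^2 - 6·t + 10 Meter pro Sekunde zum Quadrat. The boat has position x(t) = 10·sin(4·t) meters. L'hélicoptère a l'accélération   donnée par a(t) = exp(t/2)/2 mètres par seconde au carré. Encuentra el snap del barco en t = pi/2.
Debemos derivar nuestra ecuación de la posición x(t) = 10·sin(4·t) 4 veces. La derivada de la posición da la velocidad: v(t) = 40·cos(4·t). La derivada de la velocidad da la aceleración: a(t) = -160·sin(4·t). La derivada de la aceleración da la sacudida: j(t) = -640·cos(4·t). La derivada de la sacudida da el snap: s(t) = 2560·sin(4·t). De la ecuación del snap s(t) = 2560·sin(4·t), sustituimos t = pi/2 para obtener s = 0.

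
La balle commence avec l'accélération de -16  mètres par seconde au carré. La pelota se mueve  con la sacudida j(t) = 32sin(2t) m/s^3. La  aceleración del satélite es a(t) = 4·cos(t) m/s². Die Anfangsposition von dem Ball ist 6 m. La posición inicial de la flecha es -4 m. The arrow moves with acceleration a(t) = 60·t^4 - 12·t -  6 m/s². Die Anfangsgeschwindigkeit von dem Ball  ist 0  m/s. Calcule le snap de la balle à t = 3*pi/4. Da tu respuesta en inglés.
Starting from jerk j(t) = 32·sin(2·t), we take 1 derivative. Taking d/dt of j(t), we find s(t) = 64·cos(2·t). From the given snap equation s(t) = 64·cos(2·t), we substitute t = 3*pi/4 to get s = 0.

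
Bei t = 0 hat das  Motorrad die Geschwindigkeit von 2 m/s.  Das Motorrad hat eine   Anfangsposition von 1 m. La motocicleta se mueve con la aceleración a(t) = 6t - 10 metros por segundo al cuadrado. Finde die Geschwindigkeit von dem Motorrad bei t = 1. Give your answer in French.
En partant de l'accélération a(t) = 6·t - 10, nous prenons 1 intégrale. L'intégrale de l'accélération est la vitesse. En utilisant v(0) = 2, nous obtenons v(t) = 3·t^2 - 10·t + 2. Nous avons la vitesse v(t) = 3·t^2 - 10·t + 2. En substituant t = 1: v(1) = -5.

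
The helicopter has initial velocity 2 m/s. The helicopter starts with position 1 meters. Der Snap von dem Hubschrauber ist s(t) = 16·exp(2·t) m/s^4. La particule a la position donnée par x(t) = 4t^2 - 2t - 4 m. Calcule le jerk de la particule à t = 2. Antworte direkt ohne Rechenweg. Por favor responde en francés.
La réponse est 0.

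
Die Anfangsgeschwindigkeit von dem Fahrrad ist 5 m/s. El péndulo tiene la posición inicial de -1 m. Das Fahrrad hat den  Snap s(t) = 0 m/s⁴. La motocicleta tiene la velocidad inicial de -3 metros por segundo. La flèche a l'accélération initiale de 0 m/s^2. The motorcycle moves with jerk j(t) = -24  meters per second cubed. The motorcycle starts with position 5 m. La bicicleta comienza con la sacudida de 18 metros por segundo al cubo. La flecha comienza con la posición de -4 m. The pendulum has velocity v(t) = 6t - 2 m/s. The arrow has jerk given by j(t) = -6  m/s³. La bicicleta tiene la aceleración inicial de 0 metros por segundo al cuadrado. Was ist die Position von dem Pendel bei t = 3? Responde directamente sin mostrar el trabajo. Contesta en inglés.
At t = 3, x = 20.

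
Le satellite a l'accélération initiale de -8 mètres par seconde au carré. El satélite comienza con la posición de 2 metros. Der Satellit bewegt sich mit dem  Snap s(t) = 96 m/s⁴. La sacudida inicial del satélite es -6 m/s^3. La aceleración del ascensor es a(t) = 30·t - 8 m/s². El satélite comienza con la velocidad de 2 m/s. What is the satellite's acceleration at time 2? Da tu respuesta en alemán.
Ausgehend von dem Snap s(t) = 96, nehmen wir 2 Stammfunktionen. Das Integral von dem Snap, mit j(0) = -6, ergibt den Ruck: j(t) = 96·t - 6. Die Stammfunktion von dem Ruck ist die Beschleunigung. Mit a(0) = -8 erhalten wir a(t) = 48·t^2 - 6·t - 8. Aus der Gleichung für die Beschleunigung a(t) = 48·t^2 - 6·t - 8, setzen wir t = 2 ein und erhalten a = 172.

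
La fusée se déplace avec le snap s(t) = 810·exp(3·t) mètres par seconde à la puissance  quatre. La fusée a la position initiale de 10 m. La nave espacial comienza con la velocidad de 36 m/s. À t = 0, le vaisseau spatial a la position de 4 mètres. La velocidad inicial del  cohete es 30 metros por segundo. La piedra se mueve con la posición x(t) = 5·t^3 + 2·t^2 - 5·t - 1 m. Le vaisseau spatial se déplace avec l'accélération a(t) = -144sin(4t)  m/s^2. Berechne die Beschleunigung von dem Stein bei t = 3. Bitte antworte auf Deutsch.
Ausgehend von der Position x(t) = 5·t^3 + 2·t^2 - 5·t - 1, nehmen wir 2 Ableitungen. Die Ableitung von der Position ergibt die Geschwindigkeit: v(t) = 15·t^2 + 4·t - 5. Durch Ableiten von der Geschwindigkeit erhalten wir die Beschleunigung: a(t) = 30·t + 4. Aus der Gleichung für die Beschleunigung a(t) = 30·t + 4, setzen wir t = 3 ein und erhalten a = 94.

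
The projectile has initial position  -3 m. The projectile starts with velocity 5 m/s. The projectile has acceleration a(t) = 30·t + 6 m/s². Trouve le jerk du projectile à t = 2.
En partant de l'accélération a(t) = 30·t + 6, nous prenons 1 dérivée. En prenant d/dt de a(t), nous trouvons j(t) = 30. Nous avons le jerk j(t) = 30. En substituant t = 2: j(2) = 30.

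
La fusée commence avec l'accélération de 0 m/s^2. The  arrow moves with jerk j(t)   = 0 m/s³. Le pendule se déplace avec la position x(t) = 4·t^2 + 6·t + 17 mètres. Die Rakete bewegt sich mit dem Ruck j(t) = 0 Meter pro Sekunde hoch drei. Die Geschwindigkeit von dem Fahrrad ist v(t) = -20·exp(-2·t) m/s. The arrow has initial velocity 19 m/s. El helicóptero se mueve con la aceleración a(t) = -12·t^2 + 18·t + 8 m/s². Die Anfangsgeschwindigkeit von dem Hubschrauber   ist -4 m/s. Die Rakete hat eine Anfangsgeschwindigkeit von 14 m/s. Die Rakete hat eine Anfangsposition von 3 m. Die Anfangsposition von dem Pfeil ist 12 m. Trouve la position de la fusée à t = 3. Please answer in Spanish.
Necesitamos integrar nuestra ecuación de la sacudida j(t) = 0 3 veces. Tomando ∫j(t)dt y aplicando a(0) = 0, encontramos a(t) = 0. Integrando la aceleración y usando la condición inicial v(0) = 14, obtenemos v(t) = 14. La antiderivada de la velocidad es la posición. Usando x(0) = 3, obtenemos x(t) = 14·t + 3. Usando x(t) = 14·t + 3 y sustituyendo t = 3, encontramos x = 45.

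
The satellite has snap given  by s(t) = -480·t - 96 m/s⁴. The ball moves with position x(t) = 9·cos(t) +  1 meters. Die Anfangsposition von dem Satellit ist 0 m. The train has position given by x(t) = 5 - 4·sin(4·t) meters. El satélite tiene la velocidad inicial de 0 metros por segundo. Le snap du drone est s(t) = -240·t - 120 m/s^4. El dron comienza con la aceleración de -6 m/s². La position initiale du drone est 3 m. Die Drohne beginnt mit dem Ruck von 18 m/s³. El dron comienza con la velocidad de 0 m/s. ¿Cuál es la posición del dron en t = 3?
Partiendo del snap s(t) = -240·t - 120, tomamos 4 antiderivadas. La antiderivada del snap, con j(0) = 18, da la sacudida: j(t) = -120·t^2 - 120·t + 18. La antiderivada de la sacudida es la aceleración. Usando a(0) = -6, obtenemos a(t) = -40·t^3 - 60·t^2 + 18·t - 6. Integrando la aceleración y usando la condición inicial v(0) = 0, obtenemos v(t) = t·(-10·t^3 - 20·t^2 + 9·t - 6). La integral de la velocidad, con x(0) = 3, da la posición: x(t) = -2·t^5 - 5·t^4 + 3·t^3 - 3·t^2 + 3. Tenemos la posición x(t) = -2·t^5 - 5·t^4 + 3·t^3 - 3·t^2 + 3. Sustituyendo t = 3: x(3) = -834.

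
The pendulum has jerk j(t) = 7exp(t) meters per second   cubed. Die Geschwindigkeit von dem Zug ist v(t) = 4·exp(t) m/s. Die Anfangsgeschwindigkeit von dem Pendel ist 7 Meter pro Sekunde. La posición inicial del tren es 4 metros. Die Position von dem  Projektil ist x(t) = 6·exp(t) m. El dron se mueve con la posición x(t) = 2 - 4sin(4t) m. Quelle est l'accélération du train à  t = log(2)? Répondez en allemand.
Wir müssen unsere Gleichung für die Geschwindigkeit v(t) = 4·exp(t) 1-mal ableiten. Durch Ableiten von der Geschwindigkeit erhalten wir die Beschleunigung: a(t) = 4·exp(t). Mit a(t) = 4·exp(t) und Einsetzen von t = log(2), finden wir a = 8.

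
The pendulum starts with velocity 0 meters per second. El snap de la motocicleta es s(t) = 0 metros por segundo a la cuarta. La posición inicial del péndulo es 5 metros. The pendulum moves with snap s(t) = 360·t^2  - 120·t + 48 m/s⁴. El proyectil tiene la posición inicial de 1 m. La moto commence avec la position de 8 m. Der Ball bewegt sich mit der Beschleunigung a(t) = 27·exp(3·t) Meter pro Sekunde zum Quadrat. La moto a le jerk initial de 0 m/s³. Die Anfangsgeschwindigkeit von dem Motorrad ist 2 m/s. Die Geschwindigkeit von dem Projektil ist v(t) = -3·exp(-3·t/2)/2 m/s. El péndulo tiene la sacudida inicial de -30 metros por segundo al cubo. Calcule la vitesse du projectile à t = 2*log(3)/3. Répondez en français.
De l'équation de la vitesse v(t) = -3·exp(-3·t/2)/2, nous substituons t = 2*log(3)/3 pour obtenir v = -1/2.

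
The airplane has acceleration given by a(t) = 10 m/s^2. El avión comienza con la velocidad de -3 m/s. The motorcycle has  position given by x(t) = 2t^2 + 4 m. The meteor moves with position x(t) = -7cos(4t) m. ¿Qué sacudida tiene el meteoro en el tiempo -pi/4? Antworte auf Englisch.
Starting from position x(t) = -7·cos(4·t), we take 3 derivatives. Differentiating position, we get velocity: v(t) = 28·sin(4·t). Taking d/dt of v(t), we find a(t) = 112·cos(4·t). Differentiating acceleration, we get jerk: j(t) = -448·sin(4·t). Using j(t) = -448·sin(4·t) and substituting t = -pi/4, we find j = 0.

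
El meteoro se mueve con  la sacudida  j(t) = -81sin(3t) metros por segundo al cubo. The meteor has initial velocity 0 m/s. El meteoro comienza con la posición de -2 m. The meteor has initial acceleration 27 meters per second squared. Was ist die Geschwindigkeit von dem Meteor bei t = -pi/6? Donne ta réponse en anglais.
We must find the antiderivative of our jerk equation j(t) = -81·sin(3·t) 2 times. The antiderivative of jerk, with a(0) = 27, gives acceleration: a(t) = 27·cos(3·t). The antiderivative of acceleration is velocity. Using v(0) = 0, we get v(t) = 9·sin(3·t). Using v(t) = 9·sin(3·t) and substituting t = -pi/6, we find v = -9.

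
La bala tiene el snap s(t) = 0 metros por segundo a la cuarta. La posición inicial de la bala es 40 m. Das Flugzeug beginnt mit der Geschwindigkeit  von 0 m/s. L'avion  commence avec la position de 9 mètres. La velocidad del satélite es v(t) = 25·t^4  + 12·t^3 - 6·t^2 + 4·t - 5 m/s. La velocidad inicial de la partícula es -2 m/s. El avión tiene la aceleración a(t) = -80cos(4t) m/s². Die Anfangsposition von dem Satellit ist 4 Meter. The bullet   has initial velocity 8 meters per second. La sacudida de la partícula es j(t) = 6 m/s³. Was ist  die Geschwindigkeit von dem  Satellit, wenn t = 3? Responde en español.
Usando v(t) = 25·t^4 + 12·t^3 - 6·t^2 + 4·t - 5 y sustituyendo t = 3, encontramos v = 2302.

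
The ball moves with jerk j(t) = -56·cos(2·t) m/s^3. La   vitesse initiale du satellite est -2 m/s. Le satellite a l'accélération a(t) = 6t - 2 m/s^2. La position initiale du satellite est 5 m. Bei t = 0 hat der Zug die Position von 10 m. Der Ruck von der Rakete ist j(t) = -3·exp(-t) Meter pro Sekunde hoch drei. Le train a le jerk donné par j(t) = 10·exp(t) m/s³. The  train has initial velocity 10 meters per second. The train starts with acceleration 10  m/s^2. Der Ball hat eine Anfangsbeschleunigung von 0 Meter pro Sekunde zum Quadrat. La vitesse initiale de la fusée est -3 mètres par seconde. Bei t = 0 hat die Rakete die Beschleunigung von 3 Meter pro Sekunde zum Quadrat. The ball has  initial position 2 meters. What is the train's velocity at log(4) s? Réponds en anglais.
We need to integrate our jerk equation j(t) = 10·exp(t) 2 times. Finding the integral of j(t) and using a(0) = 10: a(t) = 10·exp(t). The antiderivative of acceleration, with v(0) = 10, gives velocity: v(t) = 10·exp(t). We have velocity v(t) = 10·exp(t). Substituting t = log(4): v(log(4)) = 40.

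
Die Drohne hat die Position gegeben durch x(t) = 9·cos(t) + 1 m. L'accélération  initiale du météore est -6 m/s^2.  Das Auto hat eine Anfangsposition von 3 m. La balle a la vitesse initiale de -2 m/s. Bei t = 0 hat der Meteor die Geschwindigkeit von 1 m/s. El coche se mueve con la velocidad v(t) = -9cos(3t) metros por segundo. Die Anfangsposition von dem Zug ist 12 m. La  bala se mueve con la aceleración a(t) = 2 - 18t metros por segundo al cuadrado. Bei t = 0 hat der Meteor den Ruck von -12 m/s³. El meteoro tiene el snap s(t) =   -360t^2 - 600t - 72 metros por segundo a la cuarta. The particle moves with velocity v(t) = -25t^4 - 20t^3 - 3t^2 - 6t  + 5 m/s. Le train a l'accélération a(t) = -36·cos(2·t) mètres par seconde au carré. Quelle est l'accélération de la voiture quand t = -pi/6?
En partant de la vitesse v(t) = -9·cos(3·t), nous prenons 1 dérivée. En prenant d/dt de v(t), nous trouvons a(t) = 27·sin(3·t). Nous avons l'accélération a(t) = 27·sin(3·t). En substituant t = -pi/6: a(-pi/6) = -27.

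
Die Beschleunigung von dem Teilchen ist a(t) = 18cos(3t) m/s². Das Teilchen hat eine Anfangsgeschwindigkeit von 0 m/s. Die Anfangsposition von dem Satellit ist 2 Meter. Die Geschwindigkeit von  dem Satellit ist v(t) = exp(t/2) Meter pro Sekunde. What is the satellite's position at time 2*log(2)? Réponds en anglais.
To solve this, we need to take 1 integral of our velocity equation v(t) = exp(t/2). Taking ∫v(t)dt and applying x(0) = 2, we find x(t) = 2·exp(t/2). From the given position equation x(t) = 2·exp(t/2), we substitute t = 2*log(2) to get x = 4.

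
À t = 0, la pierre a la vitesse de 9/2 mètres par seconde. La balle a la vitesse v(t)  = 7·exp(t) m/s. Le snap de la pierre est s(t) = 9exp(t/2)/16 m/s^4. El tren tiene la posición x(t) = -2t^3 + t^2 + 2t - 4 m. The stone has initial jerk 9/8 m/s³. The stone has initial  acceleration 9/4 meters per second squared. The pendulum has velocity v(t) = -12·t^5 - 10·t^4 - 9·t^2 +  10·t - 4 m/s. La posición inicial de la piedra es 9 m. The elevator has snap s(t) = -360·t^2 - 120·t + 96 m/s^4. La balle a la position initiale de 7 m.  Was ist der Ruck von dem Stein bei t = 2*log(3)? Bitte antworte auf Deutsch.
Wir müssen das Integral unserer Gleichung für den Snap s(t) = 9·exp(t/2)/16 1-mal finden. Mit ∫s(t)dt und Anwendung von j(0) = 9/8, finden wir j(t) = 9·exp(t/2)/8. Mit j(t) = 9·exp(t/2)/8 und Einsetzen von t = 2*log(3), finden wir j = 27/8.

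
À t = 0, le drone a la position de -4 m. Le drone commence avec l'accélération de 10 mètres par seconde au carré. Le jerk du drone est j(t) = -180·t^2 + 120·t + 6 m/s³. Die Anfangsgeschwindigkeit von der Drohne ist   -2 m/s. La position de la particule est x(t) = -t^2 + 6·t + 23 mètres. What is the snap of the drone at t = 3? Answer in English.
To solve this, we need to take 1 derivative of our jerk equation j(t) = -180·t^2 + 120·t + 6. Differentiating jerk, we get snap: s(t) = 120 - 360·t. Using s(t) = 120 - 360·t and substituting t = 3, we find s = -960.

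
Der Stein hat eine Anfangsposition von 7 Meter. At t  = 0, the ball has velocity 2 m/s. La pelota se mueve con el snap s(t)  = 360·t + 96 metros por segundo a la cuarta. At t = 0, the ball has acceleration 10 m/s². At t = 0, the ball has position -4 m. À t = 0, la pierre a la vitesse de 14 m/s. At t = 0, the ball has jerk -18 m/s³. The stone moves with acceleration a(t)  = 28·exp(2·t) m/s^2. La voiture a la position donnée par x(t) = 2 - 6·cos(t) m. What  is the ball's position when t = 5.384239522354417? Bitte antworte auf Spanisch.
Debemos encontrar la integral de nuestra ecuación del snap s(t) = 360·t + 96 4 veces. La integral del snap es la sacudida. Usando j(0) = -18, obtenemos j(t) = 180·t^2 + 96·t - 18. Tomando ∫j(t)dt y aplicando a(0) = 10, encontramos a(t) = 60·t^3 + 48·t^2 - 18·t + 10. Tomando ∫a(t)dt y aplicando v(0) = 2, encontramos v(t) = 15·t^4 + 16·t^3 - 9·t^2 + 10·t + 2. La antiderivada de la velocidad es la posición. Usando x(0) = -4, obtenemos x(t) = 3·t^5 + 4·t^4 - 3·t^3 + 5·t^2 + 2·t - 4. Tenemos la posición x(t) = 3·t^5 + 4·t^4 - 3·t^3 + 5·t^2 + 2·t - 4. Sustituyendo t = 5.384239522354417: x(5.384239522354417) = 16620.2416976854.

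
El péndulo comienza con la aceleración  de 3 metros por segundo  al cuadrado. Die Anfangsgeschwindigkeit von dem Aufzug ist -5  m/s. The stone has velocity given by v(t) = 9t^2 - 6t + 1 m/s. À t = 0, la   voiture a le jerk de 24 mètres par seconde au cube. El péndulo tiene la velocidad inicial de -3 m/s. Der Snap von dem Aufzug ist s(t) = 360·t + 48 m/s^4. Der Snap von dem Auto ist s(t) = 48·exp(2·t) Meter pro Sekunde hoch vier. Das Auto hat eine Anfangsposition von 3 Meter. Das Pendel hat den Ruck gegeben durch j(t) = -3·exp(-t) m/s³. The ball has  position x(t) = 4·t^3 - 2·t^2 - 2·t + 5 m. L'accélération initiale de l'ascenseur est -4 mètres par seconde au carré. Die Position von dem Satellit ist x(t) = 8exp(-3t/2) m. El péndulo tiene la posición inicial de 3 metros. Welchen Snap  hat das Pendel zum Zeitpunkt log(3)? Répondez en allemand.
Um dies zu lösen, müssen wir 1 Ableitung unserer Gleichung für den Ruck j(t) = -3·exp(-t) nehmen. Durch Ableiten von dem Ruck erhalten wir den Snap: s(t) = 3·exp(-t). Mit s(t) = 3·exp(-t) und Einsetzen von t = log(3), finden wir s = 1.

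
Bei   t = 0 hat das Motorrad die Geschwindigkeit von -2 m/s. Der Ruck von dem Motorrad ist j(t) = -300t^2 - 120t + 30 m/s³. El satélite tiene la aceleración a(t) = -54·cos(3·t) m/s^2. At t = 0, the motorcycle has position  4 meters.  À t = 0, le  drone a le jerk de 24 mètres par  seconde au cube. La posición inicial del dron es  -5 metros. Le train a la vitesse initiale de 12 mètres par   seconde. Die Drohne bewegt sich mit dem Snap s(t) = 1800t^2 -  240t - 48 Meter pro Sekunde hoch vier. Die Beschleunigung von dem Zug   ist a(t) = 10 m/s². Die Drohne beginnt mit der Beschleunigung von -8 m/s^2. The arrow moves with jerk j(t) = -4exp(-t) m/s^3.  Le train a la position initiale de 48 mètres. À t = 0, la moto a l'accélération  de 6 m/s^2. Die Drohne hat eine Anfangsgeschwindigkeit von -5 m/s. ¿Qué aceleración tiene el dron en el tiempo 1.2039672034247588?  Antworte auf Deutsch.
Um dies zu lösen, müssen wir 2 Integrale unserer Gleichung für den Snap s(t) = 1800·t^2 - 240·t - 48 finden. Das Integral von dem Snap ist der Ruck. Mit j(0) = 24 erhalten wir j(t) = 600·t^3 - 120·t^2 - 48·t + 24. Durch Integration von dem Ruck und Verwendung der Anfangsbedingung a(0) = -8, erhalten wir a(t) = 150·t^4 - 40·t^3 - 24·t^2 + 24·t - 8. Wir haben die Beschleunigung a(t) = 150·t^4 - 40·t^3 - 24·t^2 + 24·t - 8. Durch Einsetzen von t = 1.2039672034247588: a(1.2039672034247588) = 231.472161476348.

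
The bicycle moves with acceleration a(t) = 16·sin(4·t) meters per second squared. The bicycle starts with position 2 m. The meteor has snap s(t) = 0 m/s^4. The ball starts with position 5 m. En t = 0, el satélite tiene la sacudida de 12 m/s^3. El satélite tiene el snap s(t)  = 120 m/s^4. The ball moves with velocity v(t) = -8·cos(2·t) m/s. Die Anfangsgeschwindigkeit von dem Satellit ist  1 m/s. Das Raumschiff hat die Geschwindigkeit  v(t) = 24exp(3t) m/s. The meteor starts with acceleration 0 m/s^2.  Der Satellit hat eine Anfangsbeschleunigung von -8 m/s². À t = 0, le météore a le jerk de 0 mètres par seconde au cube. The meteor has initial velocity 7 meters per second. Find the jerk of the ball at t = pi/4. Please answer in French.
Nous devons dériver notre équation de la vitesse v(t) = -8·cos(2·t) 2 fois. En prenant d/dt de v(t), nous trouvons a(t) = 16·sin(2·t). La dérivée de l'accélération donne le jerk: j(t) = 32·cos(2·t). Nous avons le jerk j(t) = 32·cos(2·t). En substituant t = pi/4: j(pi/4) = 0.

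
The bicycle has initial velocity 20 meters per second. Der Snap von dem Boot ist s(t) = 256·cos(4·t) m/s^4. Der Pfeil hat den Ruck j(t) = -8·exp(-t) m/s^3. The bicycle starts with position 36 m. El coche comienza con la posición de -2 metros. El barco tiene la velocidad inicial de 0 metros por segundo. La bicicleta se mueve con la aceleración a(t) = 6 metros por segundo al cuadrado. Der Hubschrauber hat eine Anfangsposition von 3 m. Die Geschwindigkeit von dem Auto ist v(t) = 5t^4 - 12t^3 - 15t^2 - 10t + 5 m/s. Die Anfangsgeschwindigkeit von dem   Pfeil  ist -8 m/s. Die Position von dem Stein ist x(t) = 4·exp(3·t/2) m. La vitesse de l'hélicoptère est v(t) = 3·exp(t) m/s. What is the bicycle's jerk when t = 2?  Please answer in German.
Ausgehend von der Beschleunigung a(t) = 6, nehmen wir 1 Ableitung. Durch Ableiten von der Beschleunigung erhalten wir den Ruck: j(t) = 0. Aus der Gleichung für den Ruck j(t) = 0, setzen wir t = 2 ein und erhalten j = 0.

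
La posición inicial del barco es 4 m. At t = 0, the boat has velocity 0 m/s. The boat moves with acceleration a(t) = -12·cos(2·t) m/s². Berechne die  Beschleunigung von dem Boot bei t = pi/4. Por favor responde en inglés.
We have acceleration a(t) = -12·cos(2·t). Substituting t = pi/4: a(pi/4) = 0.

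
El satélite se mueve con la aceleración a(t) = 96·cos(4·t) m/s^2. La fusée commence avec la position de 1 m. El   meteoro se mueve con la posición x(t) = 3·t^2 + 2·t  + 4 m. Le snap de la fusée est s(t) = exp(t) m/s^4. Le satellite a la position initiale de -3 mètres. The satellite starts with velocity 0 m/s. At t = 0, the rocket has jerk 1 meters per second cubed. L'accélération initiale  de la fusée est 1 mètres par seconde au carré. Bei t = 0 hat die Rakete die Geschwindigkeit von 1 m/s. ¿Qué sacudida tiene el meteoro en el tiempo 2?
Partiendo de la posición x(t) = 3·t^2 + 2·t + 4, tomamos 3 derivadas. Derivando la posición, obtenemos la velocidad: v(t) = 6·t + 2. La derivada de la velocidad da la aceleración: a(t) = 6. Derivando la aceleración, obtenemos la sacudida: j(t) = 0. Tenemos la sacudida j(t) = 0. Sustituyendo t = 2: j(2) = 0.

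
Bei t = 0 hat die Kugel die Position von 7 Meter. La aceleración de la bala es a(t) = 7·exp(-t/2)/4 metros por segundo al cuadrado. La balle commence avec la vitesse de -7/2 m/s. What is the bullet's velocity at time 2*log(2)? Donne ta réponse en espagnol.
Debemos encontrar la antiderivada de nuestra ecuación de la aceleración a(t) = 7·exp(-t/2)/4 1 vez. La antiderivada de la aceleración es la velocidad. Usando v(0) = -7/2, obtenemos v(t) = -7·exp(-t/2)/2. Tenemos la velocidad v(t) = -7·exp(-t/2)/2. Sustituyendo t = 2*log(2): v(2*log(2)) = -7/4.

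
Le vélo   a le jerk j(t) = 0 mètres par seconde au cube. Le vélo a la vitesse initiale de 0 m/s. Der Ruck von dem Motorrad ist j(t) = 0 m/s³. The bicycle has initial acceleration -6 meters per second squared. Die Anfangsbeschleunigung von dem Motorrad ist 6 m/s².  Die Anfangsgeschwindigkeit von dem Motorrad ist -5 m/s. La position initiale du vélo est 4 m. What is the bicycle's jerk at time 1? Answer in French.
Nous avons le jerk j(t) = 0. En substituant t = 1: j(1) = 0.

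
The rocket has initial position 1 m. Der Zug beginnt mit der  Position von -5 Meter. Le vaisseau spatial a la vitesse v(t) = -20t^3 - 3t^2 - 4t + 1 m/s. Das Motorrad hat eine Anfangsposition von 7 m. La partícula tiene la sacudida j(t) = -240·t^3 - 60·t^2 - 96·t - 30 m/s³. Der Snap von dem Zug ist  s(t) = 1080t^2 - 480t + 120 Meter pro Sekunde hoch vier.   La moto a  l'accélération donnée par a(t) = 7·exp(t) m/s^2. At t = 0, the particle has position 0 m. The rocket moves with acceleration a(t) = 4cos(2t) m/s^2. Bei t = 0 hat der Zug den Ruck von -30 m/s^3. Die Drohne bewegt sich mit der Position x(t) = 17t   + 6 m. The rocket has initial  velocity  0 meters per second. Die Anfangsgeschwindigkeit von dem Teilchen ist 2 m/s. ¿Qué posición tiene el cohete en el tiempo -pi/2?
Para resolver esto, necesitamos tomar 2 antiderivadas de nuestra ecuación de la aceleración a(t) = 4·cos(2·t). La antiderivada de la aceleración es la velocidad. Usando v(0) = 0, obtenemos v(t) = 2·sin(2·t). La integral de la velocidad, con x(0) = 1, da la posición: x(t) = 2 - cos(2·t). Usando x(t) = 2 - cos(2·t) y sustituyendo t = -pi/2, encontramos x = 3.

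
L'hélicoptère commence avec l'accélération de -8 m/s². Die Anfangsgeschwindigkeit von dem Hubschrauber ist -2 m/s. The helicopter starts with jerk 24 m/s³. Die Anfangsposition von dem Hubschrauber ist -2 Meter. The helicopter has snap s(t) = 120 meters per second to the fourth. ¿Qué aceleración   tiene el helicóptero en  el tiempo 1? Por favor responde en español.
Debemos encontrar la antiderivada de nuestra ecuación del snap s(t) = 120 2 veces. Tomando ∫s(t)dt y aplicando j(0) = 24, encontramos j(t) = 120·t + 24. La antiderivada de la sacudida, con a(0) = -8, da la aceleración: a(t) = 60·t^2 + 24·t - 8. Tenemos la aceleración a(t) = 60·t^2 + 24·t - 8. Sustituyendo t = 1: a(1) = 76.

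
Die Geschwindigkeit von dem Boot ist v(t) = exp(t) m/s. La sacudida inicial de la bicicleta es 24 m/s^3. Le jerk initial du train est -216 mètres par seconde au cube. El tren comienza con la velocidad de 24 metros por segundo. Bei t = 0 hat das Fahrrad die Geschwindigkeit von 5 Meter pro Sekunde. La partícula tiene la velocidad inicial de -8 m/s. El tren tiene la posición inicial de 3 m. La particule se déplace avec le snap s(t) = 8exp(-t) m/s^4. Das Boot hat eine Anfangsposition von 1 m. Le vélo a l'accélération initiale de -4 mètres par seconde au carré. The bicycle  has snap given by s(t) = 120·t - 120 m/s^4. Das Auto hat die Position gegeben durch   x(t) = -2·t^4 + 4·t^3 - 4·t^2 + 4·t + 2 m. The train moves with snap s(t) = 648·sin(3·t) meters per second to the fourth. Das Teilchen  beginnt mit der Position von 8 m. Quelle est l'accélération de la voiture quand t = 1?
En partant de la position x(t) = -2·t^4 + 4·t^3 - 4·t^2 + 4·t + 2, nous prenons 2 dérivées. La dérivée de la position donne la vitesse: v(t) = -8·t^3 + 12·t^2 - 8·t + 4. La dérivée de la vitesse donne l'accélération: a(t) = -24·t^2 + 24·t - 8. En utilisant a(t) = -24·t^2 + 24·t - 8 et en substituant t = 1, nous trouvons a = -8.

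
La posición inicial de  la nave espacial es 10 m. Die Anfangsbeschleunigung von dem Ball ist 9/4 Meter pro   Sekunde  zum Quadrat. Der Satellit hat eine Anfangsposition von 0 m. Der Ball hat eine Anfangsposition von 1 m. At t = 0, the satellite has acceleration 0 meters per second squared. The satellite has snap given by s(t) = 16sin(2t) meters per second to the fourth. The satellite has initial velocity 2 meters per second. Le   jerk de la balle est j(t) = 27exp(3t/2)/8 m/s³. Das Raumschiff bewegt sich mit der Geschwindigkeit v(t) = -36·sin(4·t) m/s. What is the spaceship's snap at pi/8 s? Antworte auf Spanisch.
Para resolver esto, necesitamos tomar 3 derivadas de nuestra ecuación de la velocidad v(t) = -36·sin(4·t). Tomando d/dt de v(t), encontramos a(t) = -144·cos(4·t). Tomando d/dt de a(t), encontramos j(t) = 576·sin(4·t). Tomando d/dt de j(t), encontramos s(t) = 2304·cos(4·t). Tenemos el snap s(t) = 2304·cos(4·t). Sustituyendo t = pi/8: s(pi/8) = 0.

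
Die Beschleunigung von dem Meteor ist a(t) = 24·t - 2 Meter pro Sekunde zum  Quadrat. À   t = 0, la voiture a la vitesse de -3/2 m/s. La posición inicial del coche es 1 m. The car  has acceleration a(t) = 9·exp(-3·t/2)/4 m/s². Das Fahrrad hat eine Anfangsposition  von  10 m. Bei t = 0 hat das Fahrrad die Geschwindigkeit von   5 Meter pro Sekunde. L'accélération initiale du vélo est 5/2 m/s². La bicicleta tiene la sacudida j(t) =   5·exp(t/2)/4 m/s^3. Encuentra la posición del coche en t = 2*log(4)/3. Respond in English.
We must find the antiderivative of our acceleration equation a(t) = 9·exp(-3·t/2)/4 2 times. The antiderivative of acceleration, with v(0) = -3/2, gives velocity: v(t) = -3·exp(-3·t/2)/2. Finding the integral of v(t) and using x(0) = 1: x(t) = exp(-3·t/2). We have position x(t) = exp(-3·t/2). Substituting t = 2*log(4)/3: x(2*log(4)/3) = 1/4.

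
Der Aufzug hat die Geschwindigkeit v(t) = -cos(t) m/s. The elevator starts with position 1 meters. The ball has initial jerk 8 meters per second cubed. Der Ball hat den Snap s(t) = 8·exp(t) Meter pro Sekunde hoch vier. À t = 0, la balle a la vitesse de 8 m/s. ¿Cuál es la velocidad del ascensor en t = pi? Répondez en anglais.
Using v(t) = -cos(t) and substituting t = pi, we find v = 1.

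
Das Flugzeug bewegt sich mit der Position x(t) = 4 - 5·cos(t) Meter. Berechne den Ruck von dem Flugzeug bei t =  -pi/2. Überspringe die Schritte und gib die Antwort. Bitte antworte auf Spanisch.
La respuesta es 5.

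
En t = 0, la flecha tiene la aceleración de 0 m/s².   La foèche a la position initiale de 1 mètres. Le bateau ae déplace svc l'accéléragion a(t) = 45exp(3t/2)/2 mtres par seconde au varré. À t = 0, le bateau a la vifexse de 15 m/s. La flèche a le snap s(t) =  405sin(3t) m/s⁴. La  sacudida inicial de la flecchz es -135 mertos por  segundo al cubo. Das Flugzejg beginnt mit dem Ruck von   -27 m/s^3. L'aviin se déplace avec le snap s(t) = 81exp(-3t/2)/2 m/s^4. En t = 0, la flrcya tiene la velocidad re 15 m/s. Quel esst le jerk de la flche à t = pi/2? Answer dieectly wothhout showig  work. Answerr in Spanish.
La sacudida en t = pi/2 es j = 0.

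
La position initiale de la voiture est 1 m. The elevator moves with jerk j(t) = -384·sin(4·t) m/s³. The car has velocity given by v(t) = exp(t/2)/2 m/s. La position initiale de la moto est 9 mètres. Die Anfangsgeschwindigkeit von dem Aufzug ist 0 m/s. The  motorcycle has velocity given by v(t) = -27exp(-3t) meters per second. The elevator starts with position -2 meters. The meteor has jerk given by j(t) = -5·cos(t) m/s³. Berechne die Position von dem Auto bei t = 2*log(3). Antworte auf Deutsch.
Wir müssen die Stammfunktion unserer Gleichung für die Geschwindigkeit v(t) = exp(t/2)/2 1-mal finden. Mit ∫v(t)dt und Anwendung von x(0) = 1, finden wir x(t) = exp(t/2). Mit x(t) = exp(t/2) und Einsetzen von t = 2*log(3), finden wir x = 3.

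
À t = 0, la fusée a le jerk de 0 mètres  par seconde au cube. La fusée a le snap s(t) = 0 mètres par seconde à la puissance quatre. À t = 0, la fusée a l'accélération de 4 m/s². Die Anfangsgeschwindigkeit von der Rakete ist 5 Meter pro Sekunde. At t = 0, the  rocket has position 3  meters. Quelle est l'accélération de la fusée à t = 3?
Pour résoudre ceci, nous devons prendre 2 primitives de notre équation du snap s(t) = 0. En intégrant le snap et en utilisant la condition initiale j(0) = 0, nous obtenons j(t) = 0. En intégrant le jerk et en utilisant la condition initiale a(0) = 4, nous obtenons a(t) = 4. De l'équation de l'accélération a(t) = 4, nous substituons t = 3 pour obtenir a = 4.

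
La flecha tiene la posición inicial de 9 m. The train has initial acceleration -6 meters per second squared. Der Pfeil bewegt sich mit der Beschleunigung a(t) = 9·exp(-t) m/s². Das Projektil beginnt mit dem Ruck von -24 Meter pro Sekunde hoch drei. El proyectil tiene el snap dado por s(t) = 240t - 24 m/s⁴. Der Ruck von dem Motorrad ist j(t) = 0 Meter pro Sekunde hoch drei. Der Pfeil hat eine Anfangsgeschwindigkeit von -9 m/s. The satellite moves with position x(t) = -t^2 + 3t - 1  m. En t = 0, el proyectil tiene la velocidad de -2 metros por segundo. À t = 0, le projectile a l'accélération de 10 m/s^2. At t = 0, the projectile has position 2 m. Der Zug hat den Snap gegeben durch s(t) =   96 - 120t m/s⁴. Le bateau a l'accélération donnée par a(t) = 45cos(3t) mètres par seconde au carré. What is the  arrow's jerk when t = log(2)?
Starting from acceleration a(t) = 9·exp(-t), we take 1 derivative. The derivative of acceleration gives jerk: j(t) = -9·exp(-t). Using j(t) = -9·exp(-t) and substituting t = log(2), we find j = -9/2.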